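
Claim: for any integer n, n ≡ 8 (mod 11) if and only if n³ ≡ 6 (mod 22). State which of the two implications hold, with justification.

(⇐) The residues r modulo 22 with r³ ≡ 6 (mod 22) are exactly {8}, and each is ≡ 8 (mod 11).

(⇒) This fails: take n = 19. Then 19 ≡ 8 (mod 11), but 19³ = 6859 ≡ 17 (mod 22), not 6.

Only the converse holds.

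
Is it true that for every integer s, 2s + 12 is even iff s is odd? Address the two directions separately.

The forward direction fails; the converse holds.

[⇐] Suppose s is odd. Since 2 is even, 2s is even for every s, so 2s + 12 has the same parity as 12, which is even. Hence 2s + 12 is even.

[⇒] This fails: take s = 2. Then 2s + 12 = 16, which is even, yet s = 2 is even, not odd.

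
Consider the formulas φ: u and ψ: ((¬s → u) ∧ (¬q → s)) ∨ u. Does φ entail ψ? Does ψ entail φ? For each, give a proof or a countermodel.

(⇒) holds; (⇐) fails.

[⇒] Assume the antecedent. If u is true, ((¬s → u) ∧ (¬q → s)) ∨ u reduces to true regardless of the other variables. If u is false, the antecedent cannot hold. Either way ((¬s → u) ∧ (¬q → s)) ∨ u holds.

[⇐] This fails. Under u = F, s = T, q = F, the left side is false but the right side is true.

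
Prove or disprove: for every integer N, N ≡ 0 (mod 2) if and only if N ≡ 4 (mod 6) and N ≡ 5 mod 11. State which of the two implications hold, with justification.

(⟹) This fails: N = 0 gives 0 ≡ 0 (mod 2) but 0 ≡ 0 (mod 6), so the conjunction on the right does not hold.

(⟸) Conversely, if N ≡ 4 (mod 6) and N ≡ 5 (mod 11), then by the Chinese remainder theorem N ≡ 16 (mod 66). Since 16 ≡ 0 (mod 2) and 2 ∣ 66, we get N ≡ 0 (mod 2).

Only the reverse direction holds.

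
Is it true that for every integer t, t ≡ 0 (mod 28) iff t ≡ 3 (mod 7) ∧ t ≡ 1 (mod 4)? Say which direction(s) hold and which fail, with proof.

Neither direction holds.

Forward direction. This fails: t = 0 gives 0 ≡ 0 (mod 28) but 0 ≡ 0 (mod 7), so the conjunction on the right does not hold.

Converse. This fails: t = 17 satisfies both congruences on the right (17 ≡ 3 mod 7 and 17 ≡ 1 mod 4) yet 17 ≡ 17 (mod 28), not 0.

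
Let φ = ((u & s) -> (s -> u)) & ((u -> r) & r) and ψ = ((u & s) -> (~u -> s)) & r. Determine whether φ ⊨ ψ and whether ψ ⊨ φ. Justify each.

Both directions hold.

Forward direction. Assume the antecedent. If u is true, the antecedent forces (u = T, r = T, s = F) or (u = T, r = T, s = T), and ((u & s) -> (~u -> s)) & r holds there. If u is false, the antecedent forces (u = F, r = T, s = F) or (u = F, r = T, s = T), and ((u & s) -> (~u -> s)) & r holds there. Either way ((u & s) -> (~u -> s)) & r holds.

Converse. Assume the antecedent. If u is true, the antecedent forces (u = T, r = T, s = F) or (u = T, r = T, s = T), and the consequent holds there. If u is false, the antecedent forces (u = F, r = T, s = F) or (u = F, r = T, s = T), and the consequent holds there. Either way the consequent holds.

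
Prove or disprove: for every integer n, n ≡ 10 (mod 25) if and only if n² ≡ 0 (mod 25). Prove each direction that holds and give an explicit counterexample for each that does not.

Only the forward implication holds.

(⇒) Suppose n ≡ 10 (mod 25). Write n = 25j + 10. Then (25j + 10)² = 625j² + 500j + 100 = 25(25j² + 20j + 4) + 0, so n² ≡ 0 (mod 25).

(⇐) This fails: take n = 0. Then 0² = 0 ≡ 0 (mod 25), yet 0 ≡ 0 (mod 25), not 10.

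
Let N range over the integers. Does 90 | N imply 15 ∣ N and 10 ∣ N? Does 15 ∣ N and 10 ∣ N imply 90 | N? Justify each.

[⇒] If 90 ∣ N, write N = 90q. Since 90 = 6·15, N = 15·(6q), so 15 ∣ N; and since 90 = 9·10, N = 10·(9q), so 10 ∣ N.

[⇐] This fails: take N = 30. Both 15 ∣ 30 and 10 ∣ 30, yet 30 is not a multiple of 90 (since 30 = 0·90 + 30), so 90 ∤ 30.

Not equivalent: only (⇒) holds.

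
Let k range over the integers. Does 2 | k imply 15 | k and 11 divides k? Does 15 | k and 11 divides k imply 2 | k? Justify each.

Neither direction holds.

(⇒) This fails: take k = 2. Certainly 2 ∣ 2, but 15 ∤ 2.

(⇐) This fails: take k = 165. Both 15 ∣ 165 and 11 ∣ 165, yet 165 is not a multiple of 2 (since 165 = 82·2 + 1), so 2 ∤ 165.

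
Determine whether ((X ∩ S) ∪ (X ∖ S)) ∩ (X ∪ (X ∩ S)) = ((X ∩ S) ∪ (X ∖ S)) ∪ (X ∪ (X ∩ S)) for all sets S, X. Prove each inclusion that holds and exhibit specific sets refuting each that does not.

(⟹) Let x ∈ ((X ∩ S) ∪ (X ∖ S)) ∩ (X ∪ (X ∩ S)). Then either x ∈ X and x ∉ S; or x ∈ S ∩ X. In each case x ∈ ((X ∩ S) ∪ (X ∖ S)) ∪ (X ∪ (X ∩ S)), so ((X ∩ S) ∪ (X ∖ S)) ∩ (X ∪ (X ∩ S)) ⊆ ((X ∩ S) ∪ (X ∖ S)) ∪ (X ∪ (X ∩ S)).

(⟸) Let x ∈ ((X ∩ S) ∪ (X ∖ S)) ∪ (X ∪ (X ∩ S)). Then either x ∈ X and x ∉ S; or x ∈ S ∩ X. In each case x ∈ ((X ∩ S) ∪ (X ∖ S)) ∩ (X ∪ (X ∩ S)), so ((X ∩ S) ∪ (X ∖ S)) ∪ (X ∪ (X ∩ S)) ⊆ ((X ∩ S) ∪ (X ∖ S)) ∩ (X ∪ (X ∩ S)).

Both inclusions hold.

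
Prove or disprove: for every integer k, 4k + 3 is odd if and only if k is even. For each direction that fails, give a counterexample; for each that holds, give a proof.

Only the converse holds.

(⟸) Suppose k is even. Since 4 is even, 4k is even for every k, so 4k + 3 has the same parity as 3, which is odd. Hence 4k + 3 is odd.

(⟹) This fails: take k = 7. Then 4k + 3 = 31, which is odd, yet k = 7 is odd, not even.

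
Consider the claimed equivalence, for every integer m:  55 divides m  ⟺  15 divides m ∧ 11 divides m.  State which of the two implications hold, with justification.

The forward direction fails; the converse holds.

[⇒] This fails: take m = 55. Certainly 55 ∣ 55, but 15 ∤ 55.

[⇐] Suppose 15 ∣ m and 11 ∣ m. Any common multiple of 15 and 11 is a multiple of their lcm; here gcd(15, 11) = 1, so lcm(15, 11) = 15·11 = 165, so 165 ∣ m. Since 55 ∣ 165, it follows that 55 ∣ m.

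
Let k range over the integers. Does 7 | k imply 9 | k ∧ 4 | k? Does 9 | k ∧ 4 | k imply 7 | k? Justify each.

(⇒) fails and (⇐) fails.

(⟹) This fails: take k = 7. Certainly 7 ∣ 7, but 9 ∤ 7.

(⟸) This fails: take k = 36. Both 9 ∣ 36 and 4 ∣ 36, yet 36 is not a multiple of 7 (since 36 = 5·7 + 1), so 7 ∤ 36.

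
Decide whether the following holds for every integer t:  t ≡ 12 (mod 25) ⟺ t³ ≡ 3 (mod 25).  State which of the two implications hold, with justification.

The biconditional holds.

[⇒] Suppose t ≡ 12 (mod 25). Write t = 25j + 12. Then (25j + 12)³ = 15625j³ + 22500j² + 10800j + 1728 = 25(625j³ + 900j² + 432j + 69) + 3, so t³ ≡ 3 (mod 25).

[⇐] Conversely, suppose t³ ≡ 3 (mod 25). The only residue r in {0, …, 24} with r³ ≡ 3 (mod 25) is r = 12, so t ≡ 12 (mod 25).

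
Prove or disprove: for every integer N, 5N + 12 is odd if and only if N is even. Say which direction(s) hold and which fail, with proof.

(⟹) This fails: N = 5 gives 5N + 12 = 37, which is odd, but 5 is odd, not even.

(⟸) This also fails: N = 2 is even, but 5N + 12 = 22 is even, not odd.

Neither direction holds.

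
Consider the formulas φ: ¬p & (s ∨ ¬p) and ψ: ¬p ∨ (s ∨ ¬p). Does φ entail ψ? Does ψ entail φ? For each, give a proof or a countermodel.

[⇒] Assume the antecedent. If s is true, ¬p ∨ (s ∨ ¬p) reduces to true regardless of the other variables. If s is false, the antecedent forces (s = F, p = F), and ¬p ∨ (s ∨ ¬p) holds there. Either way ¬p ∨ (s ∨ ¬p) holds.

[⇐] This fails. Under s = T, p = T, the left side is false but the right side is true.

Only the forward implication holds.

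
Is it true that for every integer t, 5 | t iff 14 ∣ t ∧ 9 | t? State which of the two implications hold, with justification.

Both directions fail.

(⇒) This fails: take t = 5. Certainly 5 ∣ 5, but 14 ∤ 5.

(⇐) This fails: take t = 126. Both 14 ∣ 126 and 9 ∣ 126, yet 126 is not a multiple of 5 (since 126 = 25·5 + 1), so 5 ∤ 126.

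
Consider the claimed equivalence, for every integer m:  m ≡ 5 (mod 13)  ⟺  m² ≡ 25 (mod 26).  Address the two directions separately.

Neither direction holds.

[⇒] This fails: take m = 18. Then 18 ≡ 5 (mod 13), but 18² = 324 ≡ 12 (mod 26), not 25.

[⇐] This fails: take m = 21. Then 21² = 441 ≡ 25 (mod 26), yet 21 ≡ 8 (mod 13), not 5.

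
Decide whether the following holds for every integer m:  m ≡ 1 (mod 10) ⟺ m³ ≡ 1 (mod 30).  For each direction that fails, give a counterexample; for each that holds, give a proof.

Not equivalent: only (⇐) holds.

(←) The residues r modulo 30 with r³ ≡ 1 (mod 30) are exactly {1}, and each is ≡ 1 (mod 10).

(→) This fails: take m = 11. Then 11 ≡ 1 (mod 10), but 11³ = 1331 ≡ 11 (mod 30), not 1.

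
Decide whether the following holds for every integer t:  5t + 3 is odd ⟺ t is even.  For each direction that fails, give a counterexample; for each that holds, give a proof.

Both directions hold; the statement is true.

(⇒) Suppose 5t + 3 is odd. Since 5 is odd, 5t and t have the same parity, so 5t + 3 ≡ t + 3 (mod 2). As 3 is odd, 5t + 3 is odd exactly when t is even. Thus t is even.

(⇐) Conversely, suppose t is even; write t = 2j. Then 5t + 3 = 5·(2j) + 3 = 2·5j + 3, which is odd.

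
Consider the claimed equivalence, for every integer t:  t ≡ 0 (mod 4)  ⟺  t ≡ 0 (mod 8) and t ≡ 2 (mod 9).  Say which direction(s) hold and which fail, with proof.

The forward direction fails; the converse holds.

(⇒) This fails: t = 0 gives 0 ≡ 0 (mod 4) but 0 ≡ 0 (mod 9), so the conjunction on the right does not hold.

(⇐) Conversely, if t ≡ 0 (mod 8) and t ≡ 2 (mod 9), then by the Chinese remainder theorem t ≡ 56 (mod 72). Since 56 ≡ 0 (mod 4) and 4 ∣ 72, we get t ≡ 0 (mod 4).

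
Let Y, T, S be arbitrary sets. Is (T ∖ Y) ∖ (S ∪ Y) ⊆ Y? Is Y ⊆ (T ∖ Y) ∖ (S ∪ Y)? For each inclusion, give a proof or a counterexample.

(⟹) This inclusion fails. Take Y = ∅, T = {1}, S = ∅; then 1 ∈ (T ∖ Y) ∖ (S ∪ Y) but 1 ∉ Y.

(⟸) This inclusion fails. Take Y = {1}, T = ∅, S = ∅; then 1 ∈ Y but 1 ∉ (T ∖ Y) ∖ (S ∪ Y).

Neither inclusion holds.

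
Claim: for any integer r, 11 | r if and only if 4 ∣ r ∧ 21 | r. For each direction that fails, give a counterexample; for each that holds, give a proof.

Neither direction holds.

(→) This fails: take r = 11. Certainly 11 ∣ 11, but 4 ∤ 11.

(←) This fails: take r = 84. Both 4 ∣ 84 and 21 ∣ 84, yet 84 is not a multiple of 11 (since 84 = 7·11 + 7), so 11 ∤ 84.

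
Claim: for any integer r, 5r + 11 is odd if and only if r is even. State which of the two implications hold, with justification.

(⇒) Suppose 5r + 11 is odd. Since 5 is odd, 5r and r have the same parity, so 5r + 11 ≡ r + 11 (mod 2). As 11 is odd, 5r + 11 is odd exactly when r is even. Thus r is even.

(⇐) Conversely, suppose r is even; write r = 2j. Then 5r + 11 = 5·(2j) + 11 = 2·5j + 11, which is odd.

Both implications hold.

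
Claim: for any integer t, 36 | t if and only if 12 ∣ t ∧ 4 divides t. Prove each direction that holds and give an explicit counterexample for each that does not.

Forward direction. If 36 ∣ t, write t = 36q. Since 36 = 3·12, t = 12·(3q), so 12 ∣ t; and since 36 = 9·4, t = 4·(9q), so 4 ∣ t.

Converse. This fails: take t = 12. Both 12 ∣ 12 and 4 ∣ 12, yet 12 is not a multiple of 36 (since 12 = 0·36 + 12), so 36 ∤ 12.

The forward direction holds; the converse fails.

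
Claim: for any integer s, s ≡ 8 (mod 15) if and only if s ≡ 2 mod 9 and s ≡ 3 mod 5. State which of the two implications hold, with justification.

[⇐] If s ≡ 2 (mod 9) and s ≡ 3 (mod 5), then by the Chinese remainder theorem s ≡ 38 (mod 45). Since 38 ≡ 8 (mod 15) and 15 ∣ 45, we get s ≡ 8 (mod 15).

[⇒] This fails: s = 8 gives 8 ≡ 8 (mod 15) but 8 ≡ 8 (mod 9), so the conjunction on the right does not hold.

Only the converse holds.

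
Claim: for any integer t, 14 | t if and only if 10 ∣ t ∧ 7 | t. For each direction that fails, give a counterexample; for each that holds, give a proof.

(←) Suppose 10 ∣ t and 7 ∣ t. Any common multiple of 10 and 7 is a multiple of their lcm; here gcd(10, 7) = 1, so lcm(10, 7) = 10·7 = 70, so 70 ∣ t. Since 14 ∣ 70, it follows that 14 ∣ t.

(→) This fails: take t = 14. Certainly 14 ∣ 14, but 10 ∤ 14.

Not equivalent: only (⇐) holds.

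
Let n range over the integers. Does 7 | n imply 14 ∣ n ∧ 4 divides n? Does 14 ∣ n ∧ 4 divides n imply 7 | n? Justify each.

(→) This fails: take n = 7. Certainly 7 ∣ 7, but 14 ∤ 7.

(←) Suppose 14 ∣ n and 4 ∣ n. Any common multiple of 14 and 4 is a multiple of their lcm; here lcm(14, 4) = 14·4/gcd(14, 4) = 56/2 = 28, so 28 ∣ n. Since 7 ∣ 28, it follows that 7 ∣ n.

(⇒) fails; (⇐) holds.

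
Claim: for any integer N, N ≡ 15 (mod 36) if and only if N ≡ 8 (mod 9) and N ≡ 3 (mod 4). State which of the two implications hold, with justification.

[⇒] This fails: N = 15 gives 15 ≡ 15 (mod 36) but 15 ≡ 6 (mod 9), so the conjunction on the right does not hold.

[⇐] This fails: N = 35 satisfies both congruences on the right (35 ≡ 8 mod 9 and 35 ≡ 3 mod 4) yet 35 ≡ 35 (mod 36), not 15.

Both directions fail.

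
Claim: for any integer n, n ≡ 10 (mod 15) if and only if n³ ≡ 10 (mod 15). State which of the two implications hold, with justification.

Equivalent; both directions hold.

(⇒) Suppose n ≡ 10 (mod 15). Write n = 15j + 10. Then (15j + 10)³ = 3375j³ + 6750j² + 4500j + 1000 = 15(225j³ + 450j² + 300j + 66) + 10, so n³ ≡ 10 (mod 15).

(⇐) Conversely, suppose n³ ≡ 10 (mod 15). The only residue r in {0, …, 14} with r³ ≡ 10 (mod 15) is r = 10, so n ≡ 10 (mod 15).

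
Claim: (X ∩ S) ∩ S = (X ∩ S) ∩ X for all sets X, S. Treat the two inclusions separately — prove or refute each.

The two sets are equal.

Forward inclusion. Let x ∈ (X ∩ S) ∩ S. Then x ∈ X ∩ S, from which x ∈ (X ∩ S) ∩ X.

Reverse inclusion. Let x ∈ (X ∩ S) ∩ X. Then x ∈ X ∩ S, from which x ∈ (X ∩ S) ∩ S.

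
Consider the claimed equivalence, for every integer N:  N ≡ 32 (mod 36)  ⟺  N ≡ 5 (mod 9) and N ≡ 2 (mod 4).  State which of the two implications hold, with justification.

(⇒) fails and (⇐) fails.

(→) This fails: N = 32 gives 32 ≡ 32 (mod 36) but 32 ≡ 0 (mod 4), so the conjunction on the right does not hold.

(←) This fails: N = 14 satisfies both congruences on the right (14 ≡ 5 mod 9 and 14 ≡ 2 mod 4) yet 14 ≡ 14 (mod 36), not 32.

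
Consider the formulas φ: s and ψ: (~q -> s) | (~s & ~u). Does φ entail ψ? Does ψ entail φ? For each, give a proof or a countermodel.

Only the forward direction holds.

Forward direction. Assume the antecedent. If q is true, (~q -> s) | (~s & ~u) reduces to true regardless of the other variables. If q is false, the antecedent forces (q = F, s = T, u = F) or (q = F, s = T, u = T), and (~q -> s) | (~s & ~u) holds there. Either way (~q -> s) | (~s & ~u) holds.

Converse. This fails. Under q = F, s = F, u = F, the left side is false but the right side is true.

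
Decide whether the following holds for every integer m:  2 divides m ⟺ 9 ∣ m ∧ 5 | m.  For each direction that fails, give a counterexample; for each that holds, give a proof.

Both directions fail.

(⇒) This fails: take m = 2. Certainly 2 ∣ 2, but 9 ∤ 2.

(⇐) This fails: take m = 45. Both 9 ∣ 45 and 5 ∣ 45, yet 45 is not a multiple of 2 (since 45 = 22·2 + 1), so 2 ∤ 45.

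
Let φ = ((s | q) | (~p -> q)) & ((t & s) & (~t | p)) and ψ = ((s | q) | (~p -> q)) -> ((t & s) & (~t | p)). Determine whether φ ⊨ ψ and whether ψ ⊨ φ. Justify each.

Only the forward direction holds.

Forward direction. Assume the antecedent. If q is true, the antecedent forces (q = T, t = T, p = T, s = T), and the consequent holds there. If q is false, the antecedent forces (q = F, t = T, p = T, s = T), and the consequent holds there. Either way the consequent holds.

Converse. This fails. Under q = F, t = F, p = F, s = F, the left side is false but the right side is true.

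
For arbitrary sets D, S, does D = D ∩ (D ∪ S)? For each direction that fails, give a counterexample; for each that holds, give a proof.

(⟹) Let x ∈ D. Then either x ∈ D and x ∉ S; or x ∈ D ∩ S. In each case x ∈ D ∩ (D ∪ S), so D ⊆ D ∩ (D ∪ S).

(⟸) Let x ∈ D ∩ (D ∪ S). Then either x ∈ D and x ∉ S; or x ∈ D ∩ S. In each case x ∈ D, so D ∩ (D ∪ S) ⊆ D.

Both inclusions hold.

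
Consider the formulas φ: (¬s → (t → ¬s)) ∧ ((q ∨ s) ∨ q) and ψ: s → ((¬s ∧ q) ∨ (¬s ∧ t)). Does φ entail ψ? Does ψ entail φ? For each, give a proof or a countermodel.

Neither implication holds.

(→) This fails. Under s = T, t = F, q = F, the left side is true but the right side is false.

(←) This fails. Under s = F, t = F, q = F, the left side is false but the right side is true.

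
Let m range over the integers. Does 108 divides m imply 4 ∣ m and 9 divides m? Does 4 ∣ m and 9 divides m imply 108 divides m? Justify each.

Not equivalent: only (⇒) holds.

(→) If 108 ∣ m, write m = 108q. Since 108 = 27·4, m = 4·(27q), so 4 ∣ m; and since 108 = 12·9, m = 9·(12q), so 9 ∣ m.

(←) This fails: take m = 36. Both 4 ∣ 36 and 9 ∣ 36, yet 36 is not a multiple of 108 (since 36 = 0·108 + 36), so 108 ∤ 36.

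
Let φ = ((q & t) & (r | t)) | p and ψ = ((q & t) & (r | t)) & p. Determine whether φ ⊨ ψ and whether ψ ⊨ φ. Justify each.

The forward direction fails; the converse holds.

[⇒] This fails. Under r = F, t = F, p = T, q = F, the left side is true but the right side is false.

[⇐] Assume the antecedent. If r is true, the antecedent forces (r = T, t = T, p = T, q = T), and ((q & t) & (r | t)) | p holds there. If r is false, the antecedent forces (r = F, t = T, p = T, q = T), and ((q & t) & (r | t)) | p holds there. Either way ((q & t) & (r | t)) | p holds.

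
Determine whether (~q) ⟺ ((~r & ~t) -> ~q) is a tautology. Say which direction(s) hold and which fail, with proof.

[⇒] Assume the antecedent. If q is true, the antecedent cannot hold. If q is false, (~r & ~t) -> ~q reduces to true regardless of the other variables. Either way (~r & ~t) -> ~q holds.

[⇐] This fails. Under q = T, t = T, r = F, the left side is false but the right side is true.

Only the forward implication holds.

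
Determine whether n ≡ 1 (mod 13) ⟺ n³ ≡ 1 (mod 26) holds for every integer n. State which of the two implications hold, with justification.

[⇒] This fails: take n = 14. Then 14 ≡ 1 (mod 13), but 14³ = 2744 ≡ 14 (mod 26), not 1.

[⇐] This fails: take n = 3. Then 3³ = 27 ≡ 1 (mod 26), yet 3 ≡ 3 (mod 13), not 1.

Both directions fail.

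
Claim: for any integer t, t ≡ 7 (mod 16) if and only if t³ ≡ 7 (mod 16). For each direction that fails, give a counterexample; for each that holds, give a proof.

[⇒] Suppose t ≡ 7 (mod 16). Write t = 16j + 7. Then (16j + 7)³ = 4096j³ + 5376j² + 2352j + 343 = 16(256j³ + 336j² + 147j + 21) + 7, so t³ ≡ 7 (mod 16).

[⇐] Conversely, suppose t³ ≡ 7 (mod 16). The only residue r in {0, …, 15} with r³ ≡ 7 (mod 16) is r = 7, so t ≡ 7 (mod 16).

The biconditional holds.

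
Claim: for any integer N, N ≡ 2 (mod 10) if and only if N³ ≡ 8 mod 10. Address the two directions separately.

[⇒] Suppose N ≡ 2 (mod 10). Write N = 10j + 2. Then (10j + 2)³ = 1000j³ + 600j² + 120j + 8 = 10(100j³ + 60j² + 12j) + 8, so N³ ≡ 8 (mod 10).

[⇐] Conversely, suppose N³ ≡ 8 (mod 10). The only residue r in {0, …, 9} with r³ ≡ 8 (mod 10) is r = 2, so N ≡ 2 (mod 10).

Both directions hold.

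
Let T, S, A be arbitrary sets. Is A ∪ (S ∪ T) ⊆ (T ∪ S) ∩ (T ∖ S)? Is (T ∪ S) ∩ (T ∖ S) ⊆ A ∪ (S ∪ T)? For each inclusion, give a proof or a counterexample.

(⊇) Let x ∈ (T ∪ S) ∩ (T ∖ S). Then either x ∈ T and x ∉ S, A; or x ∈ T ∩ A and x ∉ S. In each case x ∈ A ∪ (S ∪ T), so (T ∪ S) ∩ (T ∖ S) ⊆ A ∪ (S ∪ T).

(⊆) This inclusion fails. Take T = ∅, S = {1}, A = ∅; then 1 ∈ A ∪ (S ∪ T) but 1 ∉ (T ∪ S) ∩ (T ∖ S).

The sets are not equal: only the reverse inclusion holds.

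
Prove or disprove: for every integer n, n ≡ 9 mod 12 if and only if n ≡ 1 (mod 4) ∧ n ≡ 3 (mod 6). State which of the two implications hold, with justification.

Both implications hold.

Forward direction. Suppose n ≡ 9 (mod 12); write n = 12j + 9. Since 4 ∣ 12, reducing mod 4 gives n ≡ 9 ≡ 1 (mod 4); since 6 ∣ 12, reducing mod 6 gives n ≡ 9 ≡ 3 (mod 6).

Converse. If n ≡ 1 (mod 4) and n ≡ 3 (mod 6), then by the Chinese remainder theorem n ≡ 9 (mod 12). This is exactly n ≡ 9 (mod 12).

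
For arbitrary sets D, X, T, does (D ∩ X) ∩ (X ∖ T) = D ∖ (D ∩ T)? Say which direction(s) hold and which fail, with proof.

Only the forward inclusion holds.

(⊆) Let x ∈ (D ∩ X) ∩ (X ∖ T). Then x ∈ D ∩ X and x ∉ T, from which x ∈ D ∖ (D ∩ T).

(⊇) This inclusion fails. Take D = {1}, X = ∅, T = ∅; then 1 ∈ D ∖ (D ∩ T) but 1 ∉ (D ∩ X) ∩ (X ∖ T).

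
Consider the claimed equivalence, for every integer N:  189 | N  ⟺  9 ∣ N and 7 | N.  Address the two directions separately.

[⇒] If 189 ∣ N, write N = 189q. Since 189 = 21·9, N = 9·(21q), so 9 ∣ N; and since 189 = 27·7, N = 7·(27q), so 7 ∣ N.

[⇐] This fails: take N = 63. Both 9 ∣ 63 and 7 ∣ 63, yet 63 is not a multiple of 189 (since 63 = 0·189 + 63), so 189 ∤ 63.

Only the forward direction holds.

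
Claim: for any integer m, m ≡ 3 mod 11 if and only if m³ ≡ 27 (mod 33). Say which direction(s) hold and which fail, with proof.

(⇒) fails; (⇐) holds.

(⇒) This fails: take m = 14. Then 14 ≡ 3 (mod 11), but 14³ = 2744 ≡ 5 (mod 33), not 27.

(⇐) Conversely, the residues r modulo 33 with r³ ≡ 27 (mod 33) are exactly {3}, and each is ≡ 3 (mod 11).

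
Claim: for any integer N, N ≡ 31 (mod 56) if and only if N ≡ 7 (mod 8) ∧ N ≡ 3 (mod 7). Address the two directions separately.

(⇒) Suppose N ≡ 31 (mod 56); write N = 56j + 31. Since 8 ∣ 56, reducing mod 8 gives N ≡ 31 ≡ 7 (mod 8); since 7 ∣ 56, reducing mod 7 gives N ≡ 31 ≡ 3 (mod 7).

(⇐) Conversely, if N ≡ 7 (mod 8) and N ≡ 3 (mod 7), then by the Chinese remainder theorem N ≡ 31 (mod 56). This is exactly N ≡ 31 (mod 56).

Both directions hold.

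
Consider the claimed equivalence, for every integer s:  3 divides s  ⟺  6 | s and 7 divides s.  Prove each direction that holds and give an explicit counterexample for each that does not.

(⇒) fails; (⇐) holds.

(←) Suppose 6 ∣ s and 7 ∣ s. Any common multiple of 6 and 7 is a multiple of their lcm; here gcd(6, 7) = 1, so lcm(6, 7) = 6·7 = 42, so 42 ∣ s. Since 3 ∣ 42, it follows that 3 ∣ s.

(→) This fails: take s = 3. Certainly 3 ∣ 3, but 6 ∤ 3.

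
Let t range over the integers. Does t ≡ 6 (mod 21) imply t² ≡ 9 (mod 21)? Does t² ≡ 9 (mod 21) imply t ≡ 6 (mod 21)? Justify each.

(⇒) This fails: take t = 6. Then 6 ≡ 6 (mod 21), but 6² = 36 ≡ 15 (mod 21), not 9.

(⇐) This fails: take t = 3. Then 3² = 9 ≡ 9 (mod 21), yet 3 ≡ 3 (mod 21), not 6.

(⇒) fails and (⇐) fails.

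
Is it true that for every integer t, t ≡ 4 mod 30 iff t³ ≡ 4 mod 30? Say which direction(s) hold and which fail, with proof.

The biconditional holds.

Converse. Suppose t³ ≡ 4 (mod 30). The only residue r in {0, …, 29} with r³ ≡ 4 (mod 30) is r = 4, so t ≡ 4 (mod 30).

Forward direction. Suppose t ≡ 4 mod 30. Write t = 30j + 4. Then (30j + 4)³ = 27000j³ + 10800j² + 1440j + 64 = 30(900j³ + 360j² + 48j + 2) + 4, so t³ ≡ 4 (mod 30).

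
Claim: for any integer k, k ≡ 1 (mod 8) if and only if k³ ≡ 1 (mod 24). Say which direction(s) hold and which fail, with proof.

Only the converse holds.

(⇒) This fails: take k = 9. Then 9 ≡ 1 (mod 8), but 9³ = 729 ≡ 9 (mod 24), not 1.

(⇐) Conversely, the residues r modulo 24 with r³ ≡ 1 (mod 24) are exactly {1}, and each is ≡ 1 (mod 8).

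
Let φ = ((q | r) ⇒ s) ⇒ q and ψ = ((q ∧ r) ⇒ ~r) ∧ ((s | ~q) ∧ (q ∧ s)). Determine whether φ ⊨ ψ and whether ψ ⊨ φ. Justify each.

(⟹) This fails. Under r = T, q = F, s = F, the left side is true but the right side is false.

(⟸) Assume the antecedent. If r is true, the antecedent cannot hold. If r is false, the antecedent forces (r = F, q = T, s = T), and ((q | r) ⇒ s) ⇒ q holds there. Either way ((q | r) ⇒ s) ⇒ q holds.

The forward direction fails; the converse holds.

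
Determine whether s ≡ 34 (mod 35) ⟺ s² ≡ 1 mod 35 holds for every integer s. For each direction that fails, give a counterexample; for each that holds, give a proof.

(⇒) Suppose s ≡ 34 (mod 35). Write s = 35j + 34. Then (35j + 34)² = 1225j² + 2380j + 1156 = 35(35j² + 68j + 33) + 1, so s² ≡ 1 (mod 35).

(⇐) This fails: take s = 1. Then 1² = 1 ≡ 1 (mod 35), yet 1 ≡ 1 (mod 35), not 34.

Not equivalent: only (⇒) holds.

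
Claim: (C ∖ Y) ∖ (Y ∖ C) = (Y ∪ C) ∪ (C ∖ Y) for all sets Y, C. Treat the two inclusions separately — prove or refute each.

The sets are not equal: only the forward inclusion holds.

(⟸) This inclusion fails. Take Y = {1}, C = ∅; then 1 ∈ (Y ∪ C) ∪ (C ∖ Y) but 1 ∉ (C ∖ Y) ∖ (Y ∖ C).

(⟹) Let x ∈ (C ∖ Y) ∖ (Y ∖ C). Then x ∈ C and x ∉ Y, from which x ∈ (Y ∪ C) ∪ (C ∖ Y).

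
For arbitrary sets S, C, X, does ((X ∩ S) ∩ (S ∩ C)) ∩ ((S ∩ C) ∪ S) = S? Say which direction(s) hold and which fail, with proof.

(⟸) This inclusion fails. Take S = {1}, C = ∅, X = ∅; then 1 ∈ S but 1 ∉ ((X ∩ S) ∩ (S ∩ C)) ∩ ((S ∩ C) ∪ S).

(⟹) Let x ∈ ((X ∩ S) ∩ (S ∩ C)) ∩ ((S ∩ C) ∪ S). Then x ∈ S ∩ C ∩ X, from which x ∈ S.

(⊆) holds; (⊇) fails.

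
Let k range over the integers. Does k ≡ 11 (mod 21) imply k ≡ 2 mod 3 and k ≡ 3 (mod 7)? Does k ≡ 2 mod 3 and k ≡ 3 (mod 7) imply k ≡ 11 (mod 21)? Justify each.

Neither direction holds.

(→) This fails: k = 11 gives 11 ≡ 11 (mod 21) but 11 ≡ 4 (mod 7), so the conjunction on the right does not hold.

(←) This fails: k = 17 satisfies both congruences on the right (17 ≡ 2 mod 3 and 17 ≡ 3 mod 7) yet 17 ≡ 17 (mod 21), not 11.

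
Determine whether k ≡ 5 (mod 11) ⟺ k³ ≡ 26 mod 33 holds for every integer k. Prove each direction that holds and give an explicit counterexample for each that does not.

[⇒] This fails: take k = 16. Then 16 ≡ 5 (mod 11), but 16³ = 4096 ≡ 4 (mod 33), not 26.

[⇐] Conversely, the residues r modulo 33 with r³ ≡ 26 (mod 33) are exactly {5}, and each is ≡ 5 (mod 11).

Only the converse holds.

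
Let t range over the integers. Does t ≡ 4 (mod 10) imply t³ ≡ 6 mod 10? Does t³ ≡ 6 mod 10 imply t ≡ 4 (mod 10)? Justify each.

Neither implication holds.

[⇒] This fails: take t = 4. Then 4 ≡ 4 (mod 10), but 4³ = 64 ≡ 4 (mod 10), not 6.

[⇐] This fails: take t = 6. Then 6³ = 216 ≡ 6 (mod 10), yet 6 ≡ 6 (mod 10), not 4.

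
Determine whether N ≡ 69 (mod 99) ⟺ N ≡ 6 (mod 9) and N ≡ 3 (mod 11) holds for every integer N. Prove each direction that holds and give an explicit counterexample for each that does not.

Both directions hold; the statement is true.

(⇒) Suppose N ≡ 69 (mod 99); write N = 99j + 69. Since 9 ∣ 99, reducing mod 9 gives N ≡ 69 ≡ 6 (mod 9); since 11 ∣ 99, reducing mod 11 gives N ≡ 69 ≡ 3 (mod 11).

(⇐) Conversely, if N ≡ 6 (mod 9) and N ≡ 3 (mod 11), then by the Chinese remainder theorem N ≡ 69 (mod 99). This is exactly N ≡ 69 (mod 99).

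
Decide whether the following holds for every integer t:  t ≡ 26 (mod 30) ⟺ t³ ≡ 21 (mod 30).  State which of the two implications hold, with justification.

Neither implication holds.

[⇒] This fails: take t = 26. Then 26 ≡ 26 (mod 30), but 26³ = 17576 ≡ 26 (mod 30), not 21.

[⇐] This fails: take t = 21. Then 21³ = 9261 ≡ 21 (mod 30), yet 21 ≡ 21 (mod 30), not 26.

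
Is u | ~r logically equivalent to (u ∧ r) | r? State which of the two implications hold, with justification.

Both directions fail.

(→) This fails. Under r = F, u = F, the left side is true but the right side is false.

(←) This fails. Under r = T, u = F, the left side is false but the right side is true.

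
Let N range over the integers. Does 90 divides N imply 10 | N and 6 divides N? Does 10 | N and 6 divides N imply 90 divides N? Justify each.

Forward direction. If 90 ∣ N, write N = 90q. Since 90 = 9·10, N = 10·(9q), so 10 ∣ N; and since 90 = 15·6, N = 6·(15q), so 6 ∣ N.

Converse. This fails: take N = 30. Both 10 ∣ 30 and 6 ∣ 30, yet 30 is not a multiple of 90 (since 30 = 0·90 + 30), so 90 ∤ 30.

(⇒) holds; (⇐) fails.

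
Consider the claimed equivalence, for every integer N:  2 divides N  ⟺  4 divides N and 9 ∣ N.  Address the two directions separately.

(⇒) fails; (⇐) holds.

(←) Suppose 4 ∣ N and 9 ∣ N. Any common multiple of 4 and 9 is a multiple of their lcm; here gcd(4, 9) = 1, so lcm(4, 9) = 4·9 = 36, so 36 ∣ N. Since 2 ∣ 36, it follows that 2 ∣ N.

(→) This fails: take N = 2. Certainly 2 ∣ 2, but 4 ∤ 2.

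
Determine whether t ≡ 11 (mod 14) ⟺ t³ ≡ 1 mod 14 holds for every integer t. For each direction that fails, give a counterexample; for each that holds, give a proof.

The forward direction holds; the converse fails.

Forward direction. Suppose t ≡ 11 (mod 14). Write t = 14j + 11. Then (14j + 11)³ = 2744j³ + 6468j² + 5082j + 1331 = 14(196j³ + 462j² + 363j + 95) + 1, so t³ ≡ 1 (mod 14).

Converse. This fails: take t = 1. Then 1³ = 1 ≡ 1 (mod 14), yet 1 ≡ 1 (mod 14), not 11.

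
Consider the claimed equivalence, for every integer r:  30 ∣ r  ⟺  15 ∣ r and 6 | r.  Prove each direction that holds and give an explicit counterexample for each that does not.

(⟹) If 30 ∣ r, write r = 30q. Since 30 = 2·15, r = 15·(2q), so 15 ∣ r; and since 30 = 5·6, r = 6·(5q), so 6 ∣ r.

(⟸) Suppose 15 ∣ r and 6 ∣ r. Any common multiple of 15 and 6 is a multiple of their lcm; here lcm(15, 6) = 15·6/gcd(15, 6) = 90/3 = 30, so 30 ∣ r.

Both implications hold.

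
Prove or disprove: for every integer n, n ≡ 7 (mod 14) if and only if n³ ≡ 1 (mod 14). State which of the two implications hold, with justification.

Forward direction. This fails: take n = 7. Then 7 ≡ 7 (mod 14), but 7³ = 343 ≡ 7 (mod 14), not 1.

Converse. This fails: take n = 1. Then 1³ = 1 ≡ 1 (mod 14), yet 1 ≡ 1 (mod 14), not 7.

Both directions fail.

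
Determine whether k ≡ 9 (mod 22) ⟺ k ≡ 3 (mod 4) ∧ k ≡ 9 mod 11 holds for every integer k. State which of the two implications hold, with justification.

(⟹) This fails: k = 9 gives 9 ≡ 9 (mod 22) but 9 ≡ 1 (mod 4), so the conjunction on the right does not hold.

(⟸) Conversely, if k ≡ 3 (mod 4) and k ≡ 9 (mod 11), then by the Chinese remainder theorem k ≡ 31 (mod 44). Since 31 ≡ 9 (mod 22) and 22 ∣ 44, we get k ≡ 9 (mod 22).

(⇒) fails; (⇐) holds.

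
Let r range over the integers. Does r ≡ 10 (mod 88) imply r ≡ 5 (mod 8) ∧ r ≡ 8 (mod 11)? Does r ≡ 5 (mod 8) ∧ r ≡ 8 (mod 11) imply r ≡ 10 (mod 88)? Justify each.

(⇒) This fails: r = 10 gives 10 ≡ 10 (mod 88) but 10 ≡ 2 (mod 8), so the conjunction on the right does not hold.

(⇐) This fails: r = 85 satisfies both congruences on the right (85 ≡ 5 mod 8 and 85 ≡ 8 mod 11) yet 85 ≡ 85 (mod 88), not 10.

Neither implication holds.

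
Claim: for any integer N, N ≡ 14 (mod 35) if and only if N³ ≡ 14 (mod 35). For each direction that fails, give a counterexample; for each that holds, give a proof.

Both implications hold.

(→) Suppose N ≡ 14 (mod 35). Write N = 35j + 14. Then (35j + 14)³ = 42875j³ + 51450j² + 20580j + 2744 = 35(1225j³ + 1470j² + 588j + 78) + 14, so N³ ≡ 14 (mod 35).

(←) Conversely, suppose N³ ≡ 14 (mod 35). The only residue r in {0, …, 34} with r³ ≡ 14 (mod 35) is r = 14, so N ≡ 14 (mod 35).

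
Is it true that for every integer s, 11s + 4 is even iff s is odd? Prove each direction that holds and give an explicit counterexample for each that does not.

Both directions fail.

(⇒) This fails: s = 2 gives 11s + 4 = 26, which is even, but 2 is even, not odd.

(⇐) This also fails: s = 5 is odd, but 11s + 4 = 59 is odd, not even.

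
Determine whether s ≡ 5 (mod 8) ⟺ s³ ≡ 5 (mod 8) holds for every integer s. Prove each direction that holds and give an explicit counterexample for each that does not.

(→) Suppose s ≡ 5 (mod 8). Write s = 8j + 5. Then (8j + 5)³ = 512j³ + 960j² + 600j + 125 = 8(64j³ + 120j² + 75j + 15) + 5, so s³ ≡ 5 (mod 8).

(←) For the converse, argue contrapositively. If s ≢ 5 (mod 8), then s is congruent to one of 0, 1, 2, 3, 4, 6, 7 modulo 8, and these give s³ ≡ 0, 1, 0, 3, 0, 0, 7 respectively — never 5.

Both implications hold.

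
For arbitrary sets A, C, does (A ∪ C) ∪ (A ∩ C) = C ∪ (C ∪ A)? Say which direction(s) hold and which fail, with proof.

(⟹) Let x ∈ (A ∪ C) ∪ (A ∩ C). Then either x ∈ A and x ∉ C; or x ∈ C and x ∉ A; or x ∈ A ∩ C. In each case x ∈ C ∪ (C ∪ A), so (A ∪ C) ∪ (A ∩ C) ⊆ C ∪ (C ∪ A).

(⟸) Let x ∈ C ∪ (C ∪ A). Then either x ∈ A and x ∉ C; or x ∈ C and x ∉ A; or x ∈ A ∩ C. In each case x ∈ (A ∪ C) ∪ (A ∩ C), so C ∪ (C ∪ A) ⊆ (A ∪ C) ∪ (A ∩ C).

Both inclusions hold.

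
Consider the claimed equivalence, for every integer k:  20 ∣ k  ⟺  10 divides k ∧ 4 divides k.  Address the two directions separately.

Both directions hold; the statement is true.

(⟹) If 20 ∣ k, write k = 20q. Since 20 = 2·10, k = 10·(2q), so 10 ∣ k; and since 20 = 5·4, k = 4·(5q), so 4 ∣ k.

(⟸) Suppose 10 ∣ k and 4 ∣ k. Any common multiple of 10 and 4 is a multiple of their lcm; here lcm(10, 4) = 10·4/gcd(10, 4) = 40/2 = 20, so 20 ∣ k.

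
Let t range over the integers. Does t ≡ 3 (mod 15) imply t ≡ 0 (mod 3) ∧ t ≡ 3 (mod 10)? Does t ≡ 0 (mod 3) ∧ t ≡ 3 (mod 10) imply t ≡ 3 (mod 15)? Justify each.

Only the reverse direction holds.

(→) This fails: t = 18 gives 18 ≡ 3 (mod 15) but 18 ≡ 8 (mod 10), so the conjunction on the right does not hold.

(←) Conversely, if t ≡ 0 (mod 3) and t ≡ 3 (mod 10), then by the Chinese remainder theorem t ≡ 3 (mod 30). Since 3 ≡ 3 (mod 15) and 15 ∣ 30, we get t ≡ 3 (mod 15).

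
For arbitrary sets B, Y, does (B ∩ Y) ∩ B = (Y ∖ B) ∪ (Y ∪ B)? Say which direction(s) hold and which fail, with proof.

(⟹) Let x ∈ (B ∩ Y) ∩ B. Then x ∈ B ∩ Y, from which x ∈ (Y ∖ B) ∪ (Y ∪ B).

(⟸) This inclusion fails. Take B = {1}, Y = ∅; then 1 ∈ (Y ∖ B) ∪ (Y ∪ B) but 1 ∉ (B ∩ Y) ∩ B.

Only the forward inclusion holds.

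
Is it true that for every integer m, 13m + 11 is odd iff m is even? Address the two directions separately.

[⇒] Suppose 13m + 11 is odd. Since 13 is odd, 13m and m have the same parity, so 13m + 11 ≡ m + 11 (mod 2). As 11 is odd, 13m + 11 is odd exactly when m is even. Thus m is even.

[⇐] Conversely, suppose m is even; write m = 2j. Then 13m + 11 = 13·(2j) + 11 = 2·13j + 11, which is odd.

Equivalent; both directions hold.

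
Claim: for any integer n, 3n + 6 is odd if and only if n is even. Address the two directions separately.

(⇒) This fails: n = 1 gives 3n + 6 = 9, which is odd, but 1 is odd, not even.

(⇐) This also fails: n = 2 is even, but 3n + 6 = 12 is even, not odd.

(⇒) fails and (⇐) fails.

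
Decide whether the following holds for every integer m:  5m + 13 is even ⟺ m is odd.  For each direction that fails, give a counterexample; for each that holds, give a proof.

Equivalent; both directions hold.

Forward direction. Suppose 5m + 13 is even. Since 5 is odd, 5m and m have the same parity, so 5m + 13 ≡ m + 13 (mod 2). As 13 is odd, 5m + 13 is even exactly when m is odd. Thus m is odd.

Converse. Suppose m is odd; write m = 2j + 1. Then 5m + 13 = 5·(2j + 1) + 13 = 2·5j + 18, which is even.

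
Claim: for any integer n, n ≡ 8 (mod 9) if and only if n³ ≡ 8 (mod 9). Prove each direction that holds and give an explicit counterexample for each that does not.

Only the forward direction holds.

(⇒) Suppose n ≡ 8 (mod 9). Write n = 9j + 8. Then (9j + 8)³ = 729j³ + 1944j² + 1728j + 512 = 9(81j³ + 216j² + 192j + 56) + 8, so n³ ≡ 8 (mod 9).

(⇐) This fails: take n = 2. Then 2³ = 8 ≡ 8 (mod 9), yet 2 ≡ 2 (mod 9), not 8.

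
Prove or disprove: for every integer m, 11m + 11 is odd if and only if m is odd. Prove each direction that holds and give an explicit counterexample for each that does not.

Neither direction holds.

(⇒) This fails: m = 0 gives 11m + 11 = 11, which is odd, but 0 is even, not odd.

(⇐) This also fails: m = 7 is odd, but 11m + 11 = 88 is even, not odd.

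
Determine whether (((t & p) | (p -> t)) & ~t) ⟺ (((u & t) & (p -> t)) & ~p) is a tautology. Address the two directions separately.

(⇒) This fails. Under t = F, u = F, p = F, the left side is true but the right side is false.

(⇐) This fails. Under t = T, u = T, p = F, the left side is false but the right side is true.

Neither direction holds.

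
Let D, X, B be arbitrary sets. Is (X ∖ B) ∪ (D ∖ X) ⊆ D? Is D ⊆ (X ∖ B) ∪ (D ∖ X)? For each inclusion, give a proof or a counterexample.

(⊆) fails and (⊇) fails.

(⊆) This inclusion fails. Take D = ∅, X = {1}, B = ∅; then 1 ∈ (X ∖ B) ∪ (D ∖ X) but 1 ∉ D.

(⊇) This inclusion fails. Take D = {1}, X = {1}, B = {1}; then 1 ∈ D but 1 ∉ (X ∖ B) ∪ (D ∖ X).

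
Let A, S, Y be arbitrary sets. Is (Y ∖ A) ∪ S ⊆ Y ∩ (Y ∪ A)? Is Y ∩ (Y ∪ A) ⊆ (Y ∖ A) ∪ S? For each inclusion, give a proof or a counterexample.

(⊆) This inclusion fails. Take A = ∅, S = {1}, Y = ∅; then 1 ∈ (Y ∖ A) ∪ S but 1 ∉ Y ∩ (Y ∪ A).

(⊇) This inclusion fails. Take A = {1}, S = ∅, Y = {1}; then 1 ∈ Y ∩ (Y ∪ A) but 1 ∉ (Y ∖ A) ∪ S.

Neither inclusion holds.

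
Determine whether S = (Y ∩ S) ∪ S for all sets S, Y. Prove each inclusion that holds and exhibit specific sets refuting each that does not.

Both inclusions hold; the sets are equal.

(⟹) Let x ∈ S. Then either x ∈ S and x ∉ Y; or x ∈ S ∩ Y. In each case x ∈ (Y ∩ S) ∪ S, so S ⊆ (Y ∩ S) ∪ S.

(⟸) Let x ∈ (Y ∩ S) ∪ S. Then either x ∈ S and x ∉ Y; or x ∈ S ∩ Y. In each case x ∈ S, so (Y ∩ S) ∪ S ⊆ S.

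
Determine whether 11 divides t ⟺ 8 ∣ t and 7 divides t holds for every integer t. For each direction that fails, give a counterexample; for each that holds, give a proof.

Forward direction. This fails: take t = 11. Certainly 11 ∣ 11, but 8 ∤ 11.

Converse. This fails: take t = 56. Both 8 ∣ 56 and 7 ∣ 56, yet 56 is not a multiple of 11 (since 56 = 5·11 + 1), so 11 ∤ 56.

Both directions fail.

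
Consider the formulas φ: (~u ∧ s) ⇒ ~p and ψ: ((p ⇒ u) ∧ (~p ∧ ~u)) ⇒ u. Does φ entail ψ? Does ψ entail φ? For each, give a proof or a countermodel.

Neither implication holds.

Forward direction. This fails. Under s = F, p = F, u = F, the left side is true but the right side is false.

Converse. This fails. Under s = T, p = T, u = F, the left side is false but the right side is true.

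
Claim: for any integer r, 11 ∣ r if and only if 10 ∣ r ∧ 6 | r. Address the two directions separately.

Forward direction. This fails: take r = 11. Certainly 11 ∣ 11, but 10 ∤ 11.

Converse. This fails: take r = 30. Both 10 ∣ 30 and 6 ∣ 30, yet 30 is not a multiple of 11 (since 30 = 2·11 + 8), so 11 ∤ 30.

Neither implication holds.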